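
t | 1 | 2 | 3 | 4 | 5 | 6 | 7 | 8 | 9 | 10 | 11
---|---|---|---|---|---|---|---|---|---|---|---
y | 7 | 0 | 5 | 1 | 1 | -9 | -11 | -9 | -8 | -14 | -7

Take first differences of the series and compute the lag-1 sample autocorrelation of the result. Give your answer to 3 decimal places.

-0.403

First differences Δy: -7, 5, -4, 0, -10, -2, 2, 1, -6, 7
Mean of differences = -1.4000
Numerator Σ(Δy_t−Δȳ)(Δy_{t+1}−Δȳ) = -106.5600
Denominator Σ(Δy_t−Δȳ)² = 264.4000
r_1(Δy) = -106.5600 / 264.4000 = -0.403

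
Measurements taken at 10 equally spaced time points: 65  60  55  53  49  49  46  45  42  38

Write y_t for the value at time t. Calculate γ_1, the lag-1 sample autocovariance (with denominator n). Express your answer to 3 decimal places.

Mean ȳ = (65 + 60 + 55 + 53 + 49 + 49 + 46 + 45 + 42 + 38)/10 = 50.2000
Σ_{t=1}^{9}(y_t−ȳ)(y_{t+1}−ȳ) = 373.1600
γ_1 = 373.1600 / 10 = 37.316

37.316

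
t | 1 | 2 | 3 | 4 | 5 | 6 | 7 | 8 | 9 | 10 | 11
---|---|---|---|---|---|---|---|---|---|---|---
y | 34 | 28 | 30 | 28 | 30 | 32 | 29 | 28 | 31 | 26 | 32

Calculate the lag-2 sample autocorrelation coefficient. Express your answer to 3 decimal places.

Mean ȳ = (34 + 28 + 30 + 28 + 30 + 32 + 29 + 28 + 31 + 26 + 32)/11 = 29.8182
Numerator Σ_{t=1}^{9}(y_t−ȳ)(y_{t+2}−ȳ) = 4.5702
Denominator Σ(y_t−ȳ)² = 53.6364
r_2 = 4.5702 / 53.6364 = 0.085

0.085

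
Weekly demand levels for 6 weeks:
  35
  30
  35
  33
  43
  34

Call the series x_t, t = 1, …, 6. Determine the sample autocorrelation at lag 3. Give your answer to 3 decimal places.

-0.426

Mean x̄ = (35 + 30 + 35 + 33 + 43 + 34)/6 = 35.0000
Σ(x_t−x̄)(x_{t+3}−x̄) = (0.0000) + (-40.0000) + (0.0000) = -40.0000
Denominator Σ(x_t−x̄)² = 94.0000
r_3 = -40.0000 / 94.0000 = -0.426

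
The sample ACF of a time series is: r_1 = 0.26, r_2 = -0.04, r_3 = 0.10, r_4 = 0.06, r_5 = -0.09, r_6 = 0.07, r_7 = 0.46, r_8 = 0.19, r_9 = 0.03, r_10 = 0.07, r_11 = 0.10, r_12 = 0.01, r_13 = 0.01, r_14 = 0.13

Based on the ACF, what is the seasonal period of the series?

The largest autocorrelation is r_7 = 0.46; the remaining lags stay at or below 0.26.
The dominant spike at lag 7 indicates a seasonal period of 7.

7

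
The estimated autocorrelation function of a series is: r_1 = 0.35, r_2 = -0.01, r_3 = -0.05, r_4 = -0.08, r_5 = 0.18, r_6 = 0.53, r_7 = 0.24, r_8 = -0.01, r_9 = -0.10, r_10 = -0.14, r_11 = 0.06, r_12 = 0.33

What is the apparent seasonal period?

The largest autocorrelation is r_6 = 0.53; the remaining lags stay at or below 0.35.
The dominant spike at lag 6 indicates a seasonal period of 6.

6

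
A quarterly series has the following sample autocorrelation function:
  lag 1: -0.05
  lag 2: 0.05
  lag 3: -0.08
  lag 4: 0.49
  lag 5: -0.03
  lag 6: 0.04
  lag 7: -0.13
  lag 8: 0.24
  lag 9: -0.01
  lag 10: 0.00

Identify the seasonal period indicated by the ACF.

4

The largest autocorrelation is r_4 = 0.49, with a weaker echo at lag 8 (0.24); the remaining lags stay at or below 0.05.
The dominant spike at lag 4 indicates a seasonal period of 4.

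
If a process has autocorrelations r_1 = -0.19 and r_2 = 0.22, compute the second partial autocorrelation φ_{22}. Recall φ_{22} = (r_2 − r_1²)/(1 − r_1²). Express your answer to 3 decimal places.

0.191

φ_{22} = (r_2 − r_1²) / (1 − r_1²)
r_1² = (-0.19)² = 0.0361
Numerator = 0.22 − 0.0361 = 0.1839; denominator = 1 − 0.0361 = 0.9639
φ_{22} = 0.1839 / 0.9639 = 0.191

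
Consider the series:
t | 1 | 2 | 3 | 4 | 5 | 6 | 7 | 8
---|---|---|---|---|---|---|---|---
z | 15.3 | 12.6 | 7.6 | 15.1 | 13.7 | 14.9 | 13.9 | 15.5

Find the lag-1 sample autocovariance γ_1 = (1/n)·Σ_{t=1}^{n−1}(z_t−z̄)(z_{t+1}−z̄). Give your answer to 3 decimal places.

-0.444

Mean z̄ = (15.3 + 12.6 + 7.6 + 15.1 + 13.7 + 14.9 + 13.9 + 15.5)/8 = 13.5750
Σ_{t=1}^{7}(z_t−z̄)(z_{t+1}−z̄) = -3.5556
γ_1 = -3.5556 / 8 = -0.444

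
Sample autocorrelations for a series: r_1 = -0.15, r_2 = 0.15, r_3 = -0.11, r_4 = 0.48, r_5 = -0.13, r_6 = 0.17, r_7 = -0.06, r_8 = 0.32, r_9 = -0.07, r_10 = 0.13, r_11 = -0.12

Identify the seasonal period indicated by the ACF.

4

The largest autocorrelation is r_4 = 0.48, with a weaker echo at lag 8 (0.32); the remaining lags stay at or below 0.17.
The dominant spike at lag 4 indicates a seasonal period of 4.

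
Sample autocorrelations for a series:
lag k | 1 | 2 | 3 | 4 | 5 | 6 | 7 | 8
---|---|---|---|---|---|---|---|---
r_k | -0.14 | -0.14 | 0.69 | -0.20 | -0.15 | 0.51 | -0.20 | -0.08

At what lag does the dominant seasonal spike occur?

3

The largest autocorrelation is r_3 = 0.69, with a weaker echo at lag 6 (0.51); the remaining lags stay at or below -0.08.
The dominant spike at lag 3 indicates a seasonal period of 3.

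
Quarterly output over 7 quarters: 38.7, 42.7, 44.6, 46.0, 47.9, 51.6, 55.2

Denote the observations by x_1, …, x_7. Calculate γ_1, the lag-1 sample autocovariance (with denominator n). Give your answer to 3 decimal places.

Mean x̄ = (38.7 + 42.7 + 44.6 + 46.0 + 47.9 + 51.6 + 55.2)/7 = 46.6714
Σ_{t=1}^{6}(x_t−x̄)(x_{t+1}−x̄) = 88.5392
γ_1 = 88.5392 / 7 = 12.648

12.648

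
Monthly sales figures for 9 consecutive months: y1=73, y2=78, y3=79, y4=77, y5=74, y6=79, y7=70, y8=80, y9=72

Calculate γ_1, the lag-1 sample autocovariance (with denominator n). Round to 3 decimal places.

-6.882

Mean ȳ = (73 + 78 + 79 + 77 + 74 + 79 + 70 + 80 + 72)/9 = 75.7778
Σ_{t=1}^{8}(y_t−ȳ)(y_{t+1}−ȳ) = -61.9383
γ_1 = -61.9383 / 9 = -6.882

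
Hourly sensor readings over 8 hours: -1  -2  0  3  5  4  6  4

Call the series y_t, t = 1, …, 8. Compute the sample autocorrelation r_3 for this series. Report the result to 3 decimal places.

-0.177

Mean ȳ = (-1 − 2 + 0 + 3 + 5 + 4 + 6 + 4)/8 = 2.3750
Deviations from mean: -3.3750, -4.3750, -2.3750, 0.6250, 2.6250, 1.6250, 3.6250, 1.6250
Σ(y_t−ȳ)(y_{t+3}−ȳ) = (-2.1094) + (-11.4844) + (-3.8594) + (2.2656) + (4.2656) = -10.9219
Denominator Σ(y_t−ȳ)² = 61.8750
r_3 = -10.9219 / 61.8750 = -0.177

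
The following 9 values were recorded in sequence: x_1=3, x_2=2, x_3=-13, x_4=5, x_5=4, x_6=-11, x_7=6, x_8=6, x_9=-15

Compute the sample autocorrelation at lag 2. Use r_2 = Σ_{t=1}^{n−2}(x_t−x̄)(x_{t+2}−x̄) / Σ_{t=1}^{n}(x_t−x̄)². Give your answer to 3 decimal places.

-0.458

Mean x̄ = (3 + 2 − 13 + 5 + 4 − 11 + 6 + 6 − 15)/9 = -1.4444
Σ(x_t−x̄)(x_{t+2}−x̄) = (-51.3580) + (22.1975) + (-62.9136) + (-61.5802) + (40.5309) + (-71.1358) + (-100.9136) = -285.1728
Denominator Σ(x_t−x̄)² = 622.2222
r_2 = -285.1728 / 622.2222 = -0.458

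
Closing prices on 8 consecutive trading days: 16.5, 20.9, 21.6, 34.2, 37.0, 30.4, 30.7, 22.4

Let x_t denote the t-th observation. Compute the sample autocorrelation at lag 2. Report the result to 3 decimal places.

0.024

Mean x̄ = (16.5 + 20.9 + 21.6 + 34.2 + 37.0 + 30.4 + 30.7 + 22.4)/8 = 26.7125
Σ(x_t−x̄)(x_{t+2}−x̄) = (52.2114) + (-43.5211) + (-52.5948) + (27.6102) + (41.0214) + (-15.9023) = 8.8247
Denominator Σ(x_t−x̄)² = 374.2088
r_2 = 8.8247 / 374.2088 = 0.024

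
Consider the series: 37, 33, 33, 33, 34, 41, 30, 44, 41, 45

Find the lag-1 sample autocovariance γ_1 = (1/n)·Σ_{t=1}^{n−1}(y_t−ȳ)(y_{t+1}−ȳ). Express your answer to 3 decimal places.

1.569

Mean ȳ = (37 + 33 + 33 + 33 + 34 + 41 + 30 + 44 + 41 + 45)/10 = 37.1000
Σ_{t=1}^{9}(y_t−ȳ)(y_{t+1}−ȳ) = 15.6900
γ_1 = 15.6900 / 10 = 1.569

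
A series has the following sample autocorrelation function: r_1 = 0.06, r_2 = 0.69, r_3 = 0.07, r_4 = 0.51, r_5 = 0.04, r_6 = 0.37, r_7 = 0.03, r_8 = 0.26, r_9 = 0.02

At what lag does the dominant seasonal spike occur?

2

The largest autocorrelation is r_2 = 0.69, with weaker echoes at lags 4 (0.51), 6 (0.37) and 8 (0.26); the remaining lags stay at or below 0.07.
The dominant spike at lag 2 indicates a seasonal period of 2.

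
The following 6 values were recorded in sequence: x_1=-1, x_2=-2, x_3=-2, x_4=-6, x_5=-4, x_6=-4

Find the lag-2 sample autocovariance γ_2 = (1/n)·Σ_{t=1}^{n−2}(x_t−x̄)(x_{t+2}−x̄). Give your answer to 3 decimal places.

Mean x̄ = (-1 − 2 − 2 − 6 − 4 − 4)/6 = -3.1667
Deviations: 2.1667, 1.1667, 1.1667, -2.8333, -0.8333, -0.8333
Σ_{t=1}^{4}(x_t−x̄)(x_{t+2}−x̄) = 0.6111
γ_2 = 0.6111 / 6 = 0.102

0.102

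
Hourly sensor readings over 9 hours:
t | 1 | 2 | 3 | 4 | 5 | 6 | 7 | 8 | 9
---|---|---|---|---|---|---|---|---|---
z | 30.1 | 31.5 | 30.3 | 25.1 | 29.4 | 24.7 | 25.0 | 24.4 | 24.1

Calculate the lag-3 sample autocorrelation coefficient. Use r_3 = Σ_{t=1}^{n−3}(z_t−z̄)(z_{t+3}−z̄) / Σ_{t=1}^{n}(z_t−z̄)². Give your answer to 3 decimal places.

0.024

Mean z̄ = (30.1 + 31.5 + 30.3 + 25.1 + 29.4 + 24.7 + 25.0 + 24.4 + 24.1)/9 = 27.1778
Σ(z_t−z̄)(z_{t+3}−z̄) = (-6.0717) + (9.6049) + (-7.7362) + (4.5249) + (-6.1728) + (7.6260) = 1.7752
Denominator Σ(z_t−z̄)² = 74.2956
r_3 = 1.7752 / 74.2956 = 0.024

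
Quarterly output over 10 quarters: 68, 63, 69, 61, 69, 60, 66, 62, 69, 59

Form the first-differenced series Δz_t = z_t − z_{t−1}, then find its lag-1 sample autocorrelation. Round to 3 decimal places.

-0.833

First differences Δz: -5, 6, -8, 8, -9, 6, -4, 7, -10
Mean of differences = -1.0000
Numerator Σ(Δz_t−Δz̄)(Δz_{t+1}−Δz̄) = -385.0000
Denominator Σ(Δz_t−Δz̄)² = 462.0000
r_1(Δz) = -385.0000 / 462.0000 = -0.833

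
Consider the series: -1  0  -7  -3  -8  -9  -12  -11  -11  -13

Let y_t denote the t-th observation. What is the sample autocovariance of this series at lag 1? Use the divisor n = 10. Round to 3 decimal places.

10.725

Mean ȳ = (-1 + 0 − 7 − 3 − 8 − 9 − 12 − 11 − 11 − 13)/10 = -7.5000
Σ_{t=1}^{9}(y_t−ȳ)(y_{t+1}−ȳ) = 107.2500
γ_1 = 107.2500 / 10 = 10.725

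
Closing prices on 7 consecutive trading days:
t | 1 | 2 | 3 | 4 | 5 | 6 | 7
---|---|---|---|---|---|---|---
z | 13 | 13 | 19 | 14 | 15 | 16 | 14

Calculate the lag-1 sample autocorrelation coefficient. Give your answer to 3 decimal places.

-0.325

Mean z̄ = (13 + 13 + 19 + 14 + 15 + 16 + 14)/7 = 14.8571
Deviations from mean: -1.8571, -1.8571, 4.1429, -0.8571, 0.1429, 1.1429, -0.8571
Σ(z_t−z̄)(z_{t+1}−z̄) = (3.4490) + (-7.6939) + (-3.5510) + (-0.1224) + (0.1633) + (-0.9796) = -8.7347
Denominator Σ(z_t−z̄)² = 26.8571
r_1 = -8.7347 / 26.8571 = -0.325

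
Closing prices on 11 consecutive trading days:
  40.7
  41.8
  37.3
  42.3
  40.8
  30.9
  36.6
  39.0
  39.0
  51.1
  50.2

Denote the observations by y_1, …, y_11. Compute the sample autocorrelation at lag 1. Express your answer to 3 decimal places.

Mean ȳ = (40.7 + 41.8 + 37.3 + 42.3 + 40.8 + 30.9 + 36.6 + 39.0 + 39.0 + 51.1 + 50.2)/11 = 40.8818
Numerator Σ_{t=1}^{10}(y_t−ȳ)(y_{t+1}−ȳ) = 122.4906
Denominator Σ(y_t−ȳ)² = 332.0164
r_1 = 122.4906 / 332.0164 = 0.369

0.369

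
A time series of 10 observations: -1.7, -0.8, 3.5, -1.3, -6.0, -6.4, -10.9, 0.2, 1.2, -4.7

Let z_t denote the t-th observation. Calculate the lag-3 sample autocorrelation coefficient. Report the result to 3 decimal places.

-0.284

Mean z̄ = (-1.7 − 0.8 + 3.5 − 1.3 − 6.0 − 6.4 − 10.9 + 0.2 + 1.2 − 4.7)/10 = -2.6900
Numerator Σ_{t=1}^{7}(z_t−z̄)(z_{t+3}−z̄) = -46.7523
Denominator Σ(z_t−z̄)² = 164.4490
r_3 = -46.7523 / 164.4490 = -0.284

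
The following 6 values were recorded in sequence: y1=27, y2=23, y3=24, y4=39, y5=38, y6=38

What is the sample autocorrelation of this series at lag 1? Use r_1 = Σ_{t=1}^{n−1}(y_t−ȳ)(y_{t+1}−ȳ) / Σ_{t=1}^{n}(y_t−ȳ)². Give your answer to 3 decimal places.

Mean ȳ = (27 + 23 + 24 + 39 + 38 + 38)/6 = 31.5000
Deviations from mean: -4.5000, -8.5000, -7.5000, 7.5000, 6.5000, 6.5000
Numerator Σ_{t=1}^{5}(y_t−ȳ)(y_{t+1}−ȳ) = 136.7500
Denominator Σ(y_t−ȳ)² = 289.5000
r_1 = 136.7500 / 289.5000 = 0.472

0.472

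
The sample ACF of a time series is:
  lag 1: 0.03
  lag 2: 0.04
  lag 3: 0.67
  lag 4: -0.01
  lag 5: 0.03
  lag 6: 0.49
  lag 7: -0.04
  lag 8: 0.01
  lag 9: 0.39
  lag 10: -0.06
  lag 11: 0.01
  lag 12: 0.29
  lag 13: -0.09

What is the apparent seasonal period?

3

The largest autocorrelation is r_3 = 0.67, with weaker echoes at lags 6 (0.49), 9 (0.39) and 12 (0.29); the remaining lags stay at or below 0.04.
The dominant spike at lag 3 indicates a seasonal period of 3.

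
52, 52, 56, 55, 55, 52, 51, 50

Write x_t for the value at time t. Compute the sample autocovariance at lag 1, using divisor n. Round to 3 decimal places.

Mean x̄ = (52 + 52 + 56 + 55 + 55 + 52 + 51 + 50)/8 = 52.8750
Deviations: -0.8750, -0.8750, 3.1250, 2.1250, 2.1250, -0.8750, -1.8750, -2.8750
Σ_{t=1}^{7}(x_t−x̄)(x_{t+1}−x̄) = 14.3594
γ_1 = 14.3594 / 8 = 1.795

1.795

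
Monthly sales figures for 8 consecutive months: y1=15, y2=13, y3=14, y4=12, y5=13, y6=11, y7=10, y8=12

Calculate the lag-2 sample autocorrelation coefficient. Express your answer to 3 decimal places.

Mean ȳ = (15 + 13 + 14 + 12 + 13 + 11 + 10 + 12)/8 = 12.5000
Deviations from mean: 2.5000, 0.5000, 1.5000, -0.5000, 0.5000, -1.5000, -2.5000, -0.5000
Σ(y_t−ȳ)(y_{t+2}−ȳ) = (3.7500) + (-0.2500) + (0.7500) + (0.7500) + (-1.2500) + (0.7500) = 4.5000
Denominator Σ(y_t−ȳ)² = 18.0000
r_2 = 4.5000 / 18.0000 = 0.250

0.250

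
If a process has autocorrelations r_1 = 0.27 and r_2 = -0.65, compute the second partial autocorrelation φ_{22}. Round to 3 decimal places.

φ_{22} = (r_2 − r_1²) / (1 − r_1²)
r_1² = (0.27)² = 0.0729
Numerator = -0.65 − 0.0729 = -0.7229; denominator = 1 − 0.0729 = 0.9271
φ_{22} = -0.7229 / 0.9271 = -0.780

-0.780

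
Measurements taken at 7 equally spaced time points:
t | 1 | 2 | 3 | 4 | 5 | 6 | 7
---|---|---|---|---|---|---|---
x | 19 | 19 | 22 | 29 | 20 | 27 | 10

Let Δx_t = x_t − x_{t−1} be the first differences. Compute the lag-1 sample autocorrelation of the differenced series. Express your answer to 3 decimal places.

-0.462

First differences Δx: 0, 3, 7, -9, 7, -17
Mean of differences = -1.5000
Numerator Σ(Δx_t−Δx̄)(Δx_{t+1}−Δx̄) = -214.2500
Denominator Σ(Δx_t−Δx̄)² = 463.5000
r_1(Δx) = -214.2500 / 463.5000 = -0.462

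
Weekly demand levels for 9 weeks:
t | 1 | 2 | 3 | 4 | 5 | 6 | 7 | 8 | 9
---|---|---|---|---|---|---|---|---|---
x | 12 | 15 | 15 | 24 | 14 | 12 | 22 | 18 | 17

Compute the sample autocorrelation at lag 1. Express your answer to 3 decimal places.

Mean x̄ = (12 + 15 + 15 + 24 + 14 + 12 + 22 + 18 + 17)/9 = 16.5556
Numerator Σ_{t=1}^{8}(x_t−x̄)(x_{t+1}−x̄) = -25.7531
Denominator Σ(x_t−x̄)² = 140.2222
r_1 = -25.7531 / 140.2222 = -0.184

-0.184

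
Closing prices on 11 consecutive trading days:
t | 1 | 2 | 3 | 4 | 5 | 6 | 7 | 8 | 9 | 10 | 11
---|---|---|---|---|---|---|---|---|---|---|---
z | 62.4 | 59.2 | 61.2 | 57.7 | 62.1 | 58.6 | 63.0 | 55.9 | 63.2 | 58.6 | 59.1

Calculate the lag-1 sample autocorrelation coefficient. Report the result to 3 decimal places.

-0.794

Mean z̄ = (62.4 + 59.2 + 61.2 + 57.7 + 62.1 + 58.6 + 63.0 + 55.9 + 63.2 + 58.6 + 59.1)/11 = 60.0909
Numerator Σ_{t=1}^{10}(z_t−z̄)(z_{t+1}−z̄) = -46.2128
Denominator Σ(z_t−z̄)² = 58.2291
r_1 = -46.2128 / 58.2291 = -0.794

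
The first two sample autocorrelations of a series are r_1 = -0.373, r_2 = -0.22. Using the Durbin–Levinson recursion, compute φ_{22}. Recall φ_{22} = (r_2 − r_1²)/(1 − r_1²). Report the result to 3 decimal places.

φ_{22} = (r_2 − r_1²) / (1 − r_1²)
r_1² = (-0.373)² = 0.139129
Numerator = -0.22 − 0.1391 = -0.3591; denominator = 1 − 0.1391 = 0.8609
φ_{22} = -0.3591 / 0.8609 = -0.417

-0.417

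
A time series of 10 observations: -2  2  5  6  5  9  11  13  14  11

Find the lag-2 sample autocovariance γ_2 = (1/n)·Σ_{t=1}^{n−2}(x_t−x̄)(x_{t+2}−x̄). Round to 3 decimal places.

7.788

Mean x̄ = (-2 + 2 + 5 + 6 + 5 + 9 + 11 + 13 + 14 + 11)/10 = 7.4000
Σ_{t=1}^{8}(x_t−x̄)(x_{t+2}−x̄) = 77.8800
γ_2 = 77.8800 / 10 = 7.788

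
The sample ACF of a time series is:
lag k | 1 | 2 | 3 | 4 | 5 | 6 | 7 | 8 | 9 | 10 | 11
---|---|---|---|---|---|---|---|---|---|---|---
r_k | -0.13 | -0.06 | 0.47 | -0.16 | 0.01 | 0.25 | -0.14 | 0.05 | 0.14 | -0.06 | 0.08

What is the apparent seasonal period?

The largest autocorrelation is r_3 = 0.47, with a weaker echo at lag 6 (0.25); the remaining lags stay at or below 0.14.
The dominant spike at lag 3 indicates a seasonal period of 3.

3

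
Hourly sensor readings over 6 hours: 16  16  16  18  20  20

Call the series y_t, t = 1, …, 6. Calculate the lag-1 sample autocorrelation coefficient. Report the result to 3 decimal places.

Mean ȳ = (16 + 16 + 16 + 18 + 20 + 20)/6 = 17.6667
Deviations from mean: -1.6667, -1.6667, -1.6667, 0.3333, 2.3333, 2.3333
Numerator Σ_{t=1}^{5}(y_t−ȳ)(y_{t+1}−ȳ) = 11.2222
Denominator Σ(y_t−ȳ)² = 19.3333
r_1 = 11.2222 / 19.3333 = 0.580

0.580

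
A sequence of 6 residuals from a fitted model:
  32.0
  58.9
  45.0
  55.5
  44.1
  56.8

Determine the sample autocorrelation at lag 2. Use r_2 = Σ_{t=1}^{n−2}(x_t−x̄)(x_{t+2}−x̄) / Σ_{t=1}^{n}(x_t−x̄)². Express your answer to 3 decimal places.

Mean x̄ = (32.0 + 58.9 + 45.0 + 55.5 + 44.1 + 56.8)/6 = 48.7167
Deviations from mean: -16.7167, 10.1833, -3.7167, 6.7833, -4.6167, 8.0833
Σ(x_t−x̄)(x_{t+2}−x̄) = (62.1303) + (69.0769) + (17.1586) + (54.8319) = 203.1978
Denominator Σ(x_t−x̄)² = 529.6283
r_2 = 203.1978 / 529.6283 = 0.384

0.384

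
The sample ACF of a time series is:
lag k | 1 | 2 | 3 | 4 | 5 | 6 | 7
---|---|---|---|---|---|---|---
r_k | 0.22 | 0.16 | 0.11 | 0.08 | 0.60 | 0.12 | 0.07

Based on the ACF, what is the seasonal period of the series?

5

The largest autocorrelation is r_5 = 0.60; the remaining lags stay at or below 0.22. The elevated value at lag 1 (0.22), dropping to 0.16 at lag 2, reflects decaying short-term dependence rather than seasonality.
The dominant spike at lag 5 indicates a seasonal period of 5.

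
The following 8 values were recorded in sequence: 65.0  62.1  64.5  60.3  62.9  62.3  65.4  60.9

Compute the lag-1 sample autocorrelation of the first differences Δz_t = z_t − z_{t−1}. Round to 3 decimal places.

-0.659

First differences Δz: -2.9, 2.4, -4.2, 2.6, -0.6, 3.1, -4.5
Mean of differences = -0.5857
Numerator Σ(Δz_t−Δz̄)(Δz_{t+1}−Δz̄) = -43.7402
Denominator Σ(Δz_t−Δz̄)² = 66.3886
r_1(Δz) = -43.7402 / 66.3886 = -0.659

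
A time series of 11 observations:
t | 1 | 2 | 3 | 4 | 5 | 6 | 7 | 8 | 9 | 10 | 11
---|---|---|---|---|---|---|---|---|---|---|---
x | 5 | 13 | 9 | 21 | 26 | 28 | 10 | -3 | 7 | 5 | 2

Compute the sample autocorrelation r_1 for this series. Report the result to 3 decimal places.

0.503

Mean x̄ = (5 + 13 + 9 + 21 + 26 + 28 + 10 − 3 + 7 + 5 + 2)/11 = 11.1818
Numerator Σ_{t=1}^{10}(x_t−x̄)(x_{t+1}−x̄) = 496.8760
Denominator Σ(x_t−x̄)² = 987.6364
r_1 = 496.8760 / 987.6364 = 0.503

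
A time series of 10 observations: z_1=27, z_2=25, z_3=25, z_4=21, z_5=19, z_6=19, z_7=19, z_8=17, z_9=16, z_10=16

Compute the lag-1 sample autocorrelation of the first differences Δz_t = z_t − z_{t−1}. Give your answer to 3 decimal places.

-0.160

First differences Δz: -2, 0, -4, -2, 0, 0, -2, -1, 0
Mean of differences = -1.2222
Numerator Σ(Δz_t−Δz̄)(Δz_{t+1}−Δz̄) = -2.4938
Denominator Σ(Δz_t−Δz̄)² = 15.5556
r_1(Δz) = -2.4938 / 15.5556 = -0.160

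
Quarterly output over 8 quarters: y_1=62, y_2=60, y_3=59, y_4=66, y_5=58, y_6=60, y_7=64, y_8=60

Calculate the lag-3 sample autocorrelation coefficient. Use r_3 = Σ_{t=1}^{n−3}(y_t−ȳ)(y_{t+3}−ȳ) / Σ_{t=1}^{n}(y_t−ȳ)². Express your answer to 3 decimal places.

0.545

Mean ȳ = (62 + 60 + 59 + 66 + 58 + 60 + 64 + 60)/8 = 61.1250
Deviations from mean: 0.8750, -1.1250, -2.1250, 4.8750, -3.1250, -1.1250, 2.8750, -1.1250
Numerator Σ_{t=1}^{5}(y_t−ȳ)(y_{t+3}−ȳ) = 27.7031
Denominator Σ(y_t−ȳ)² = 50.8750
r_3 = 27.7031 / 50.8750 = 0.545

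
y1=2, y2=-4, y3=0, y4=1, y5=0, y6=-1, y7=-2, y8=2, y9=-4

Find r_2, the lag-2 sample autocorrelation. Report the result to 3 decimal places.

Mean ȳ = (2 − 4 + 0 + 1 + 0 − 1 − 2 + 2 − 4)/9 = -0.6667
Σ(y_t−ȳ)(y_{t+2}−ȳ) = (1.7778) + (-5.5556) + (0.4444) + (-0.5556) + (-0.8889) + (-0.8889) + (4.4444) = -1.2222
Denominator Σ(y_t−ȳ)² = 42.0000
r_2 = -1.2222 / 42.0000 = -0.029

-0.029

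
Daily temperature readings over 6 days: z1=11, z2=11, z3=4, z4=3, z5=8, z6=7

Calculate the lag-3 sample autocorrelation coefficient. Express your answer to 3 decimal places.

-0.215

Mean z̄ = (11 + 11 + 4 + 3 + 8 + 7)/6 = 7.3333
Deviations from mean: 3.6667, 3.6667, -3.3333, -4.3333, 0.6667, -0.3333
Σ(z_t−z̄)(z_{t+3}−z̄) = (-15.8889) + (2.4444) + (1.1111) = -12.3333
Denominator Σ(z_t−z̄)² = 57.3333
r_3 = -12.3333 / 57.3333 = -0.215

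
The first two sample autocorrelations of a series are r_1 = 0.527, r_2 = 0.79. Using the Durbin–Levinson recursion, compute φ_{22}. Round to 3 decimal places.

0.709

φ_{22} = (r_2 − r_1²) / (1 − r_1²)
r_1² = (0.527)² = 0.277729
Numerator = 0.79 − 0.2777 = 0.5123; denominator = 1 − 0.2777 = 0.7223
φ_{22} = 0.5123 / 0.7223 = 0.709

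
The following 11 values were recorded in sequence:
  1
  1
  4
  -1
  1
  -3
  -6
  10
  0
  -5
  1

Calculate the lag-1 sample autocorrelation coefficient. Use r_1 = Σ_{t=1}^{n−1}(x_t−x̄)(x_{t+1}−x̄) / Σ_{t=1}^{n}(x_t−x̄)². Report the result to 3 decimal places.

-0.265

Mean x̄ = (1 + 1 + 4 − 1 + 1 − 3 − 6 + 10 + 0 − 5 + 1)/11 = 0.2727
Numerator Σ_{t=1}^{10}(x_t−x̄)(x_{t+1}−x̄) = -50.3471
Denominator Σ(x_t−x̄)² = 190.1818
r_1 = -50.3471 / 190.1818 = -0.265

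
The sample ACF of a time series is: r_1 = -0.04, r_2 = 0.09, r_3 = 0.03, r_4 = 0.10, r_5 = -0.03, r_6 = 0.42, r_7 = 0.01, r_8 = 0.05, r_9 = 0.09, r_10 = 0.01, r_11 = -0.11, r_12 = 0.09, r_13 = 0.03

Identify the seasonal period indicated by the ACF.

The largest autocorrelation is r_6 = 0.42; the remaining lags stay at or below 0.10.
The dominant spike at lag 6 indicates a seasonal period of 6.

6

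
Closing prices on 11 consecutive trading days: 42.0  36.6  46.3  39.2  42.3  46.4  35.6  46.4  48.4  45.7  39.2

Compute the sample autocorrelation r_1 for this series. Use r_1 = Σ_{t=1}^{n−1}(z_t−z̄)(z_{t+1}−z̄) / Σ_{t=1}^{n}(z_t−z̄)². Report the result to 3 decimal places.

-0.282

Mean z̄ = (42.0 + 36.6 + 46.3 + 39.2 + 42.3 + 46.4 + 35.6 + 46.4 + 48.4 + 45.7 + 39.2)/11 = 42.5545
Numerator Σ_{t=1}^{10}(z_t−z̄)(z_{t+1}−z̄) = -54.8630
Denominator Σ(z_t−z̄)² = 194.3673
r_1 = -54.8630 / 194.3673 = -0.282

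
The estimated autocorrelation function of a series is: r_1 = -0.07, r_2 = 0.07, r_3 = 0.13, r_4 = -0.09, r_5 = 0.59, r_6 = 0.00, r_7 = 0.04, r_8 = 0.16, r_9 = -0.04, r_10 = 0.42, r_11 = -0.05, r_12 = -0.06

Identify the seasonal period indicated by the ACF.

The largest autocorrelation is r_5 = 0.59, with a weaker echo at lag 10 (0.42); the remaining lags stay at or below 0.16.
The dominant spike at lag 5 indicates a seasonal period of 5.

5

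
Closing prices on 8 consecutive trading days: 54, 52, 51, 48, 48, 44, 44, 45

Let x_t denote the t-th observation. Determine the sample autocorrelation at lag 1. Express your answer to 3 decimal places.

0.632

Mean x̄ = (54 + 52 + 51 + 48 + 48 + 44 + 44 + 45)/8 = 48.2500
Σ(x_t−x̄)(x_{t+1}−x̄) = (21.5625) + (10.3125) + (-0.6875) + (0.0625) + (1.0625) + (18.0625) + (13.8125) = 64.1875
Denominator Σ(x_t−x̄)² = 101.5000
r_1 = 64.1875 / 101.5000 = 0.632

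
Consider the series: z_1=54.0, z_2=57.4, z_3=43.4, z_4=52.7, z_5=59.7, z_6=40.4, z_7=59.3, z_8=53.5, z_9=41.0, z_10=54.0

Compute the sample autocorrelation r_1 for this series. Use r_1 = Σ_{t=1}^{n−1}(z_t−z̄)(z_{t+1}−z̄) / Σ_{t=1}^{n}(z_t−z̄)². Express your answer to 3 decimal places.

Mean z̄ = (54.0 + 57.4 + 43.4 + 52.7 + 59.7 + 40.4 + 59.3 + 53.5 + 41.0 + 54.0)/10 = 51.5400
Numerator Σ_{t=1}^{9}(z_t−z̄)(z_{t+1}−z̄) = -241.9876
Denominator Σ(z_t−z̄)² = 479.8840
r_1 = -241.9876 / 479.8840 = -0.504

-0.504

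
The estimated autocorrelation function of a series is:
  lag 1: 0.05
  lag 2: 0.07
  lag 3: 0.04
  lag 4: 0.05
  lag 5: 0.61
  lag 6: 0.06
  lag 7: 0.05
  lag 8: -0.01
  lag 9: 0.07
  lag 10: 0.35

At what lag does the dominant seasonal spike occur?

The largest autocorrelation is r_5 = 0.61, with a weaker echo at lag 10 (0.35); the remaining lags stay at or below 0.07.
The dominant spike at lag 5 indicates a seasonal period of 5.

5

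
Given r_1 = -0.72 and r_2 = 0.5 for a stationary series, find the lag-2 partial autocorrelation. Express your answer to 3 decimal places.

φ_{22} = (r_2 − r_1²) / (1 − r_1²)
r_1² = (-0.72)² = 0.5184
Numerator = 0.5 − 0.5184 = -0.0184; denominator = 1 − 0.5184 = 0.4816
φ_{22} = -0.0184 / 0.4816 = -0.038

-0.038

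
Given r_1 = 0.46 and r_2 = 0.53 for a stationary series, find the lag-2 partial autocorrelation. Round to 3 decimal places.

φ_{22} = (r_2 − r_1²) / (1 − r_1²)
r_1² = (0.46)² = 0.2116
Numerator = 0.53 − 0.2116 = 0.3184; denominator = 1 − 0.2116 = 0.7884
φ_{22} = 0.3184 / 0.7884 = 0.404

0.404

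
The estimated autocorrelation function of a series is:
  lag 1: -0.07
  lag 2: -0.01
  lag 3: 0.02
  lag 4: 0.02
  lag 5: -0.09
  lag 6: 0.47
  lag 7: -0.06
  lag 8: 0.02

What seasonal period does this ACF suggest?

The largest autocorrelation is r_6 = 0.47; the remaining lags stay at or below 0.02.
The dominant spike at lag 6 indicates a seasonal period of 6.

6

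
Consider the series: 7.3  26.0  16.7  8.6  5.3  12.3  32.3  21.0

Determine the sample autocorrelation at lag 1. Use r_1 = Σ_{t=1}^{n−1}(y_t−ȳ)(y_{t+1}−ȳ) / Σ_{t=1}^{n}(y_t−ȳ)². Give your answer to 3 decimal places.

Mean ȳ = (7.3 + 26.0 + 16.7 + 8.6 + 5.3 + 12.3 + 32.3 + 21.0)/8 = 16.1875
Deviations from mean: -8.8875, 9.8125, 0.5125, -7.5875, -10.8875, -3.8875, 16.1125, 4.8125
Numerator Σ_{t=1}^{7}(y_t−ȳ)(y_{t+1}−ȳ) = 53.7698
Denominator Σ(y_t−ȳ)² = 649.5288
r_1 = 53.7698 / 649.5288 = 0.083

0.083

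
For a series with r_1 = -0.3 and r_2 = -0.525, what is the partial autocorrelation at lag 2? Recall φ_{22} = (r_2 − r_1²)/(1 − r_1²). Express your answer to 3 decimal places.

φ_{22} = (r_2 − r_1²) / (1 − r_1²)
r_1² = (-0.3)² = 0.09
Numerator = -0.525 − 0.0900 = -0.6150; denominator = 1 − 0.0900 = 0.9100
φ_{22} = -0.6150 / 0.9100 = -0.676

-0.676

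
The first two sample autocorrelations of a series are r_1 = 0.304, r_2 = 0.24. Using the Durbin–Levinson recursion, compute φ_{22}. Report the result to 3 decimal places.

φ_{22} = (r_2 − r_1²) / (1 − r_1²)
r_1² = (0.304)² = 0.092416
Numerator = 0.24 − 0.0924 = 0.1476; denominator = 1 − 0.0924 = 0.9076
φ_{22} = 0.1476 / 0.9076 = 0.163

0.163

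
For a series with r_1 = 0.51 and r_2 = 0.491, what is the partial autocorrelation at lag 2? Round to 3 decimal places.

0.312

φ_{22} = (r_2 − r_1²) / (1 − r_1²)
r_1² = (0.51)² = 0.2601
Numerator = 0.491 − 0.2601 = 0.2309; denominator = 1 − 0.2601 = 0.7399
φ_{22} = 0.2309 / 0.7399 = 0.312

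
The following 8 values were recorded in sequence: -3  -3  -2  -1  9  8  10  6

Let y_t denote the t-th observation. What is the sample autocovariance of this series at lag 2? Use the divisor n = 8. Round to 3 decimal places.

Mean ȳ = (-3 − 3 − 2 − 1 + 9 + 8 + 10 + 6)/8 = 3.0000
Σ_{t=1}^{6}(y_t−ȳ)(y_{t+2}−ȳ) = 61.0000
γ_2 = 61.0000 / 8 = 7.625

7.625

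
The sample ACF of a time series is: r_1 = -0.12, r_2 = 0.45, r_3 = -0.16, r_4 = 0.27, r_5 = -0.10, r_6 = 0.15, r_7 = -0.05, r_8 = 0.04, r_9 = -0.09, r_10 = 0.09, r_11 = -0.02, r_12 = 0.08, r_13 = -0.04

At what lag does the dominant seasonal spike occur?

2

The largest autocorrelation is r_2 = 0.45, with weaker echoes at lags 4 (0.27) and 6 (0.15); the remaining lags stay at or below 0.09.
The dominant spike at lag 2 indicates a seasonal period of 2.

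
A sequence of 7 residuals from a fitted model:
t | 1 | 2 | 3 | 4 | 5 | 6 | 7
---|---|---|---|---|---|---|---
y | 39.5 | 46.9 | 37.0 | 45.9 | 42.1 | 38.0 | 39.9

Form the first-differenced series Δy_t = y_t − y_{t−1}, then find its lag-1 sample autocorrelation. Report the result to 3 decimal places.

First differences Δy: 7.4, -9.9, 8.9, -3.8, -4.1, 1.9
Mean of differences = 0.0667
Numerator Σ(Δy_t−Δȳ)(Δy_{t+1}−Δȳ) = -186.8111
Denominator Σ(Δy_t−Δȳ)² = 266.8133
r_1(Δy) = -186.8111 / 266.8133 = -0.700

-0.700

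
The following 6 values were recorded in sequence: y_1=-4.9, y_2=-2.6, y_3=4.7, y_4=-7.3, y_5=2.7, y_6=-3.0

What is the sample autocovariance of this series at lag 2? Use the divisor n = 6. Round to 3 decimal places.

Mean ȳ = (-4.9 − 2.6 + 4.7 − 7.3 + 2.7 − 3.0)/6 = -1.7333
Deviations: -3.1667, -0.8667, 6.4333, -5.5667, 4.4333, -1.2667
Σ_{t=1}^{4}(y_t−ȳ)(y_{t+2}−ȳ) = 20.0244
γ_2 = 20.0244 / 6 = 3.337

3.337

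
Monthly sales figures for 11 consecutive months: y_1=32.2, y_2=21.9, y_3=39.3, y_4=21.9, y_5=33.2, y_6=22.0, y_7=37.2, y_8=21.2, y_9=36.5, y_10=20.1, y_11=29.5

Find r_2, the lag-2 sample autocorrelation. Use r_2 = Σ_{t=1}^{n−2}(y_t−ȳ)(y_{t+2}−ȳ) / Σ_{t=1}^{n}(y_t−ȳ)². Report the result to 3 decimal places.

Mean ȳ = (32.2 + 21.9 + 39.3 + 21.9 + 33.2 + 22.0 + 37.2 + 21.2 + 36.5 + 20.1 + 29.5)/11 = 28.6364
Numerator Σ_{t=1}^{9}(y_t−ȳ)(y_{t+2}−ȳ) = 402.7937
Denominator Σ(y_t−ȳ)² = 546.1255
r_2 = 402.7937 / 546.1255 = 0.738

0.738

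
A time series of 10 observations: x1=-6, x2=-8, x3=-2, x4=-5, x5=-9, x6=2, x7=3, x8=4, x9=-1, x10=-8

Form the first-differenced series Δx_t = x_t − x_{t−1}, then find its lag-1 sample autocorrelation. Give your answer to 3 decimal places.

First differences Δx: -2, 6, -3, -4, 11, 1, 1, -5, -7
Mean of differences = -0.2222
Numerator Σ(Δx_t−Δx̄)(Δx_{t+1}−Δx̄) = -18.4938
Denominator Σ(Δx_t−Δx̄)² = 261.5556
r_1(Δx) = -18.4938 / 261.5556 = -0.071

-0.071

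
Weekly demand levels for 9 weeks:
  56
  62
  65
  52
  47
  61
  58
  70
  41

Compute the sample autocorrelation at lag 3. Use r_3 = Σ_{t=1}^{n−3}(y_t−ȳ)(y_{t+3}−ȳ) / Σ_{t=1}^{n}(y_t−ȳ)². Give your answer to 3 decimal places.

Mean ȳ = (56 + 62 + 65 + 52 + 47 + 61 + 58 + 70 + 41)/9 = 56.8889
Numerator Σ_{t=1}^{6}(y_t−ȳ)(y_{t+3}−ȳ) = -213.2593
Denominator Σ(y_t−ȳ)² = 656.8889
r_3 = -213.2593 / 656.8889 = -0.325

-0.325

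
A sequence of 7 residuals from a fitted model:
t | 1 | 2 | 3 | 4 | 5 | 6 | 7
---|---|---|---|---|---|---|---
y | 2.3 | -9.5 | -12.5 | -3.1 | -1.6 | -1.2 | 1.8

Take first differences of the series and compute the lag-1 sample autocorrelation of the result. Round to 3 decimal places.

First differences Δy: -11.8, -3.0, 9.4, 1.5, 0.4, 3.0
Mean of differences = -0.0833
Numerator Σ(Δy_t−Δȳ)(Δy_{t+1}−Δȳ) = 23.7847
Denominator Σ(Δy_t−Δȳ)² = 247.9683
r_1(Δy) = 23.7847 / 247.9683 = 0.096

0.096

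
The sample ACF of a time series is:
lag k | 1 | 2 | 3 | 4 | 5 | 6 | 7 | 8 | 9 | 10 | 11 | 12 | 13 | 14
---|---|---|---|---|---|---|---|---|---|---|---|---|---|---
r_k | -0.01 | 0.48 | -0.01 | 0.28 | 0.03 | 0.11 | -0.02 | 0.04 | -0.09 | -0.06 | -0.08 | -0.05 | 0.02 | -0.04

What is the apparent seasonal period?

The largest autocorrelation is r_2 = 0.48, with a weaker echo at lag 4 (0.28); the remaining lags stay at or below 0.11.
The dominant spike at lag 2 indicates a seasonal period of 2.

2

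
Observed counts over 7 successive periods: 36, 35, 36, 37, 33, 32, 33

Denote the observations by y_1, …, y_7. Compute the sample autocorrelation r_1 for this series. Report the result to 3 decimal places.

0.413

Mean ȳ = (36 + 35 + 36 + 37 + 33 + 32 + 33)/7 = 34.5714
Σ(y_t−ȳ)(y_{t+1}−ȳ) = (0.6122) + (0.6122) + (3.4694) + (-3.8163) + (4.0408) + (4.0408) = 8.9592
Denominator Σ(y_t−ȳ)² = 21.7143
r_1 = 8.9592 / 21.7143 = 0.413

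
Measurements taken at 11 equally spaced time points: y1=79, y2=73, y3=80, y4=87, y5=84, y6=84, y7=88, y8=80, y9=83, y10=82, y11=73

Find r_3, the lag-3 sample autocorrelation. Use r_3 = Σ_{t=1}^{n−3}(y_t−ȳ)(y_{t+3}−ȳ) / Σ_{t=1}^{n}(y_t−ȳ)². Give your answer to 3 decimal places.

0.073

Mean ȳ = (79 + 73 + 80 + 87 + 84 + 84 + 88 + 80 + 83 + 82 + 73)/11 = 81.1818
Numerator Σ_{t=1}^{8}(y_t−ȳ)(y_{t+3}−ȳ) = 17.6281
Denominator Σ(y_t−ȳ)² = 241.6364
r_3 = 17.6281 / 241.6364 = 0.073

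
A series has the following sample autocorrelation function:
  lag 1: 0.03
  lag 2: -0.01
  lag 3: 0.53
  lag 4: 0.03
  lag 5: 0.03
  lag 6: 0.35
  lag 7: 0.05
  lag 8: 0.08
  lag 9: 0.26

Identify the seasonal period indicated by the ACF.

3

The largest autocorrelation is r_3 = 0.53, with weaker echoes at lags 6 (0.35) and 9 (0.26); the remaining lags stay at or below 0.08.
The dominant spike at lag 3 indicates a seasonal period of 3.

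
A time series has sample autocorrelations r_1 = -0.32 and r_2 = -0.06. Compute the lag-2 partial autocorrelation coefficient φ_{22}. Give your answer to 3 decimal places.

-0.181

φ_{22} = (r_2 − r_1²) / (1 − r_1²)
r_1² = (-0.32)² = 0.1024
Numerator = -0.06 − 0.1024 = -0.1624; denominator = 1 − 0.1024 = 0.8976
φ_{22} = -0.1624 / 0.8976 = -0.181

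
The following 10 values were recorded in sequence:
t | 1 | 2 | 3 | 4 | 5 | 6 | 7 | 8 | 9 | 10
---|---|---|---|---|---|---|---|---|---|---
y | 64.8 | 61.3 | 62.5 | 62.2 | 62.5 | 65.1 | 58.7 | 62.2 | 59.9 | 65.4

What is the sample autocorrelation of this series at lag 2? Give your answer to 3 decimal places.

0.179

Mean ȳ = (64.8 + 61.3 + 62.5 + 62.2 + 62.5 + 65.1 + 58.7 + 62.2 + 59.9 + 65.4)/10 = 62.4600
Numerator Σ_{t=1}^{8}(y_t−ȳ)(y_{t+2}−ȳ) = 7.7348
Denominator Σ(y_t−ȳ)² = 43.2640
r_2 = 7.7348 / 43.2640 = 0.179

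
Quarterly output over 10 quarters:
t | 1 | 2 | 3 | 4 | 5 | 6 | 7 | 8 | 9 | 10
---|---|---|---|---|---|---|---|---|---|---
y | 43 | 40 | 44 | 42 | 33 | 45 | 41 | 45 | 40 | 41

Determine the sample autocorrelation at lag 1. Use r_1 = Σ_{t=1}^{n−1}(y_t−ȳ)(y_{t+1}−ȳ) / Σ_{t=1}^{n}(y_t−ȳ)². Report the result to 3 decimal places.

-0.425

Mean ȳ = (43 + 40 + 44 + 42 + 33 + 45 + 41 + 45 + 40 + 41)/10 = 41.4000
Numerator Σ_{t=1}^{9}(y_t−ȳ)(y_{t+1}−ȳ) = -46.9600
Denominator Σ(y_t−ȳ)² = 110.4000
r_1 = -46.9600 / 110.4000 = -0.425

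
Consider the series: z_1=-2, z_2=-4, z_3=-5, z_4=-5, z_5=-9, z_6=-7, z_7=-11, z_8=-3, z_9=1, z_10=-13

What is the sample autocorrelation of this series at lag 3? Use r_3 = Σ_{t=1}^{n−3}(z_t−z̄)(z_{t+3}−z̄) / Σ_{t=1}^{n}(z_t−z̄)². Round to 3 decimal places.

Mean z̄ = (-2 − 4 − 5 − 5 − 9 − 7 − 11 − 3 + 1 − 13)/10 = -5.8000
Σ(z_t−z̄)(z_{t+3}−z̄) = (3.0400) + (-5.7600) + (-0.9600) + (-4.1600) + (-8.9600) + (-8.1600) + (37.4400) = 12.4800
Denominator Σ(z_t−z̄)² = 163.6000
r_3 = 12.4800 / 163.6000 = 0.076

0.076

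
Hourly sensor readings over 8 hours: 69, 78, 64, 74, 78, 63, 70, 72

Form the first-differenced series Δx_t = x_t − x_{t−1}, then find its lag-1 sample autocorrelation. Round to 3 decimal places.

First differences Δx: 9, -14, 10, 4, -15, 7, 2
Mean of differences = 0.4286
Numerator Σ(Δx_t−Δx̄)(Δx_{t+1}−Δx̄) = -373.7551
Denominator Σ(Δx_t−Δx̄)² = 669.7143
r_1(Δx) = -373.7551 / 669.7143 = -0.558

-0.558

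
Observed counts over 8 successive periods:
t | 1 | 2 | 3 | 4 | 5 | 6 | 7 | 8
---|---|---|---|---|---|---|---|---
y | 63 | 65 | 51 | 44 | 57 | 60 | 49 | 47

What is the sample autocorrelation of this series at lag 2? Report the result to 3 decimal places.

-0.611

Mean ȳ = (63 + 65 + 51 + 44 + 57 + 60 + 49 + 47)/8 = 54.5000
Deviations from mean: 8.5000, 10.5000, -3.5000, -10.5000, 2.5000, 5.5000, -5.5000, -7.5000
Σ(y_t−ȳ)(y_{t+2}−ȳ) = (-29.7500) + (-110.2500) + (-8.7500) + (-57.7500) + (-13.7500) + (-41.2500) = -261.5000
Denominator Σ(y_t−ȳ)² = 428.0000
r_2 = -261.5000 / 428.0000 = -0.611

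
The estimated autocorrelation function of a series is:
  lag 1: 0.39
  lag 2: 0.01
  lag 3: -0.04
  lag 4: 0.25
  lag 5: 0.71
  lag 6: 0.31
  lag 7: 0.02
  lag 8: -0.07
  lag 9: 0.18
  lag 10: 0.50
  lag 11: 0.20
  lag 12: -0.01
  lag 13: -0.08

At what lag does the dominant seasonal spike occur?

The largest autocorrelation is r_5 = 0.71, with a weaker echo at lag 10 (0.50); the remaining lags stay at or below 0.39. The elevated value at lag 1 (0.39), dropping to 0.01 at lag 2, reflects decaying short-term dependence rather than seasonality.
The dominant spike at lag 5 indicates a seasonal period of 5.

5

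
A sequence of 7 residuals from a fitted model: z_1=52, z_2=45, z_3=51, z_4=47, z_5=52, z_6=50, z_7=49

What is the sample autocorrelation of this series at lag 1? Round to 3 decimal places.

Mean z̄ = (52 + 45 + 51 + 47 + 52 + 50 + 49)/7 = 49.4286
Deviations from mean: 2.5714, -4.4286, 1.5714, -2.4286, 2.5714, 0.5714, -0.4286
Σ(z_t−z̄)(z_{t+1}−z̄) = (-11.3878) + (-6.9592) + (-3.8163) + (-6.2449) + (1.4694) + (-0.2449) = -27.1837
Denominator Σ(z_t−z̄)² = 41.7143
r_1 = -27.1837 / 41.7143 = -0.652

-0.652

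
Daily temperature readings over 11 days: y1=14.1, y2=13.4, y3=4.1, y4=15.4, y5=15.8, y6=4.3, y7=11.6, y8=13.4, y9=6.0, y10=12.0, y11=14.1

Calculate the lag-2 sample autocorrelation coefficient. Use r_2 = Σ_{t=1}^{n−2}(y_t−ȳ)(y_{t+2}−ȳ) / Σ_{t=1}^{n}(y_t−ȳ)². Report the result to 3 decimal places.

-0.529

Mean ȳ = (14.1 + 13.4 + 4.1 + 15.4 + 15.8 + 4.3 + 11.6 + 13.4 + 6.0 + 12.0 + 14.1)/11 = 11.2909
Numerator Σ_{t=1}^{9}(y_t−ȳ)(y_{t+2}−ȳ) = -101.0374
Denominator Σ(y_t−ȳ)² = 191.0691
r_2 = -101.0374 / 191.0691 = -0.529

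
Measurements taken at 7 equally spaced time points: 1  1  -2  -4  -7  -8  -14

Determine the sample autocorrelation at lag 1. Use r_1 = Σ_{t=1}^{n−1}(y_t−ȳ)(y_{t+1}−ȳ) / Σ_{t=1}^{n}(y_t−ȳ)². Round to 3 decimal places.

Mean ȳ = (1 + 1 − 2 − 4 − 7 − 8 − 14)/7 = -4.7143
Deviations from mean: 5.7143, 5.7143, 2.7143, 0.7143, -2.2857, -3.2857, -9.2857
Numerator Σ_{t=1}^{6}(y_t−ȳ)(y_{t+1}−ȳ) = 86.4898
Denominator Σ(y_t−ȳ)² = 175.4286
r_1 = 86.4898 / 175.4286 = 0.493

0.493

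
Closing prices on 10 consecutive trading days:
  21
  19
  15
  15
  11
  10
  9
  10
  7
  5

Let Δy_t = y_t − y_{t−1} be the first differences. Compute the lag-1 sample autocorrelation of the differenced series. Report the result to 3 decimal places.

First differences Δy: -2, -4, 0, -4, -1, -1, 1, -3, -2
Mean of differences = -1.7778
Numerator Σ(Δy_t−Δȳ)(Δy_{t+1}−Δȳ) = -9.4938
Denominator Σ(Δy_t−Δȳ)² = 23.5556
r_1(Δy) = -9.4938 / 23.5556 = -0.403

-0.403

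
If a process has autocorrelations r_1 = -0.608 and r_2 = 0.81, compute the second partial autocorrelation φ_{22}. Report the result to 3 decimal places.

0.699

φ_{22} = (r_2 − r_1²) / (1 − r_1²)
r_1² = (-0.608)² = 0.369664
Numerator = 0.81 − 0.3697 = 0.4403; denominator = 1 − 0.3697 = 0.6303
φ_{22} = 0.4403 / 0.6303 = 0.699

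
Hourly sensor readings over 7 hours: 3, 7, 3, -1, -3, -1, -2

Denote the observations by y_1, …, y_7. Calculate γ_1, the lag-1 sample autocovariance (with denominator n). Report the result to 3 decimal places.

5.997

Mean ȳ = (3 + 7 + 3 − 1 − 3 − 1 − 2)/7 = 0.8571
Deviations: 2.1429, 6.1429, 2.1429, -1.8571, -3.8571, -1.8571, -2.8571
Σ_{t=1}^{6}(y_t−ȳ)(y_{t+1}−ȳ) = 41.9796
γ_1 = 41.9796 / 7 = 5.997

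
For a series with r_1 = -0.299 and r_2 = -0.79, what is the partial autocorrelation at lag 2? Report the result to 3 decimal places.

φ_{22} = (r_2 − r_1²) / (1 − r_1²)
r_1² = (-0.299)² = 0.089401
Numerator = -0.79 − 0.0894 = -0.8794; denominator = 1 − 0.0894 = 0.9106
φ_{22} = -0.8794 / 0.9106 = -0.966

-0.966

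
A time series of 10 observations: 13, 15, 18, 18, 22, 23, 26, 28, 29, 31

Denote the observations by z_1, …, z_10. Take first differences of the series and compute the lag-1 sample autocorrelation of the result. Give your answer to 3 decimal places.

-0.750

First differences Δz: 2, 3, 0, 4, 1, 3, 2, 1, 2
Mean of differences = 2.0000
Numerator Σ(Δz_t−Δz̄)(Δz_{t+1}−Δz̄) = -9.0000
Denominator Σ(Δz_t−Δz̄)² = 12.0000
r_1(Δz) = -9.0000 / 12.0000 = -0.750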